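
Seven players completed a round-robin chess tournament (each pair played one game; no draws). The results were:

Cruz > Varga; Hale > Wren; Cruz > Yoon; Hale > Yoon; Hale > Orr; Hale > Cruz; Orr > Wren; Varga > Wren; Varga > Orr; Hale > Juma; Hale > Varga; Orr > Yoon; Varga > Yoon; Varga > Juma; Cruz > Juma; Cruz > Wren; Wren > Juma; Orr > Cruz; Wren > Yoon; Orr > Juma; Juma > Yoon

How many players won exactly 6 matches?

1

Win totals: Hale 6, Varga 4, Wren 2, Orr 4, Cruz 4, Yoon 0, Juma 1.
Exactly 6: Hale — 1 player.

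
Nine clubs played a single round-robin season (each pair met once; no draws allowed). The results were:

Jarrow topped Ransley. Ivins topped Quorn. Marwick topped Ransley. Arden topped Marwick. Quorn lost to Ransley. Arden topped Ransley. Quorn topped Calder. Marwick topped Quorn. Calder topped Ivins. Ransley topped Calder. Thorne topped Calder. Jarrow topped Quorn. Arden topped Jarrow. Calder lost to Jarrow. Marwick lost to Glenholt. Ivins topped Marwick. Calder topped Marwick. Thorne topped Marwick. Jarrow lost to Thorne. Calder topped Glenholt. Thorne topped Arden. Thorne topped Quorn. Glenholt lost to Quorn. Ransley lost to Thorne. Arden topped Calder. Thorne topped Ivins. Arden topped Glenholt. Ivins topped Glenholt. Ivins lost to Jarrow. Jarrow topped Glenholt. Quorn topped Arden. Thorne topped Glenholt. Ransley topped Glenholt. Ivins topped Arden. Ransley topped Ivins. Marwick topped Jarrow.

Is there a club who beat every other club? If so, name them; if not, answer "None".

Thorne

Thorne has 8 wins out of 8 opponents — a perfect record.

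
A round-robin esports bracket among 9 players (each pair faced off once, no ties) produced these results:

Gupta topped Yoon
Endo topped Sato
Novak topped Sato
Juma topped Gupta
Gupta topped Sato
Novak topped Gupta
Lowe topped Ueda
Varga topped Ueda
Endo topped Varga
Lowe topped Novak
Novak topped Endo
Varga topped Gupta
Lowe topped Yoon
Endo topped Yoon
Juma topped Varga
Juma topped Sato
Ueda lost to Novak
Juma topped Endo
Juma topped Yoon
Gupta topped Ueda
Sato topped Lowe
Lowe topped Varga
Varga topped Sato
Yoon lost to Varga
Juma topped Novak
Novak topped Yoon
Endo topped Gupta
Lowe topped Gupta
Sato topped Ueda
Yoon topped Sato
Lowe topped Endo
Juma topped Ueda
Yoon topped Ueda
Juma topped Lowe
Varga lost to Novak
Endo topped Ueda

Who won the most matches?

Juma

Win totals: Varga 4, Juma 8, Sato 2, Ueda 0, Gupta 3, Yoon 2, Endo 5, Lowe 6, Novak 6.
Juma leads with 8 wins (next highest: 6).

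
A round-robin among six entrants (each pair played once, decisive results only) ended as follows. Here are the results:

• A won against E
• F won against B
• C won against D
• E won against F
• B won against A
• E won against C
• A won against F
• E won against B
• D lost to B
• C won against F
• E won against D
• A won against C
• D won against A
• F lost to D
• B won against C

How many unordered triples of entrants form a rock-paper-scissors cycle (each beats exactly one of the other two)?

6

Win totals: A 3, B 3, C 2, D 2, E 4, F 1.
An entrant with w wins dominates both others in C(w,2) triples; summing gives 3 + 3 + 1 + 1 + 6 + 0 = 14 transitive triples.
Total triples C(6,3) = 20, so cyclic triples = 20 − 14 = 6.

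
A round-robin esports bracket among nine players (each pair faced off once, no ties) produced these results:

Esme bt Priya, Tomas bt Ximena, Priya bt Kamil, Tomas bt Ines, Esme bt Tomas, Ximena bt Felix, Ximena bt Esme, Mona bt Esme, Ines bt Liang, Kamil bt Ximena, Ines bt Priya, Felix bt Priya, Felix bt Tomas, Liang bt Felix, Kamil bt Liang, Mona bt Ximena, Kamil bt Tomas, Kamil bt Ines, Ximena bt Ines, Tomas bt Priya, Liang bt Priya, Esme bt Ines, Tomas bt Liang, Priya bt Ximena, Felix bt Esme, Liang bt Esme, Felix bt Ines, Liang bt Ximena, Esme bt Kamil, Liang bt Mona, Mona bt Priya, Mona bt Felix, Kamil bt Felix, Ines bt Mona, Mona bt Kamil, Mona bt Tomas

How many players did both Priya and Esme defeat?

1

Priya beat: Ximena, Kamil.
Esme beat: Tomas, Priya, Kamil, Ines.
Both beat: Kamil — 1.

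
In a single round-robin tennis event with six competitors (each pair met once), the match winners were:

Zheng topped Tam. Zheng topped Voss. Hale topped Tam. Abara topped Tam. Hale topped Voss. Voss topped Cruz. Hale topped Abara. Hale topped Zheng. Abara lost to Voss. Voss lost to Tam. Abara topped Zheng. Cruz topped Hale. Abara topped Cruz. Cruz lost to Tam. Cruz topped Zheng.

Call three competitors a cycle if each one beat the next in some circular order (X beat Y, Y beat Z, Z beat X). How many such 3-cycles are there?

7

Win totals: Zheng 2, Cruz 2, Abara 3, Tam 2, Voss 2, Hale 4.
A competitor with w wins dominates both others in C(w,2) triples; summing gives 1 + 1 + 3 + 1 + 1 + 6 = 13 transitive triples.
Total triples C(6,3) = 20, so cyclic triples = 20 − 13 = 7.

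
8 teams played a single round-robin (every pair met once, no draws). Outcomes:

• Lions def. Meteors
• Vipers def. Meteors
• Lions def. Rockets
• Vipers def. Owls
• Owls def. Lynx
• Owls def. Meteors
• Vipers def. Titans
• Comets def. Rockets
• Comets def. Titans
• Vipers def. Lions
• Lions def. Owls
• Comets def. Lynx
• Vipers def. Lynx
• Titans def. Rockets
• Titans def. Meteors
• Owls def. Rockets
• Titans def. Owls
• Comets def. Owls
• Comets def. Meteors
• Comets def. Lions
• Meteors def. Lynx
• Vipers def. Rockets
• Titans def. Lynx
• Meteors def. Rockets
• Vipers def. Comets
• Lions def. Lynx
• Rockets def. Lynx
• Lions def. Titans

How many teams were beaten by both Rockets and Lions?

Rockets beat: Lynx.
Lions beat: Titans, Lynx, Rockets, Meteors, Owls.
Both beat: Lynx — 1.

1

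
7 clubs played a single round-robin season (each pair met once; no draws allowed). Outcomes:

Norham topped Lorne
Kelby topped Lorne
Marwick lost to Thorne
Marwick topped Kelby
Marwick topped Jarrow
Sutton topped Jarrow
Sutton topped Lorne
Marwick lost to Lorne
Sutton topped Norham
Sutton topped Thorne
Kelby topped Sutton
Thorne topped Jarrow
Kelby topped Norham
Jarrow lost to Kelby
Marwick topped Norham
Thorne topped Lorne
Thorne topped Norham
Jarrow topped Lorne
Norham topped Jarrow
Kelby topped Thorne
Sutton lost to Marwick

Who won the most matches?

Win totals: Marwick 4, Kelby 5, Lorne 1, Sutton 4, Thorne 4, Norham 2, Jarrow 1.
Kelby leads with 5 wins (next highest: 4).

Kelby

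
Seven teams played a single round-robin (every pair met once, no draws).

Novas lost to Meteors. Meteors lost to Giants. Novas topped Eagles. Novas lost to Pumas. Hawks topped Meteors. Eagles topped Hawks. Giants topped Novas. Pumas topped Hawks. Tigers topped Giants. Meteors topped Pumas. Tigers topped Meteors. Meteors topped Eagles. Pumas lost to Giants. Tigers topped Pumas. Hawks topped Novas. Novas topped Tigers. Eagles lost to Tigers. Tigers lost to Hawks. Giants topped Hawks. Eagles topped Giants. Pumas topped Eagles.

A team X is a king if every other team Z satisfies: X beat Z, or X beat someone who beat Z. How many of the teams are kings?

7

Pumas reaches everyone (king).
Novas reaches everyone (king).
Eagles reaches everyone (king).
Hawks reaches everyone (king).
Giants reaches everyone (king).
Tigers reaches everyone (king).
Meteors reaches everyone (king).
Kings: Pumas, Novas, Eagles, Hawks, Giants, Tigers, Meteors — 7.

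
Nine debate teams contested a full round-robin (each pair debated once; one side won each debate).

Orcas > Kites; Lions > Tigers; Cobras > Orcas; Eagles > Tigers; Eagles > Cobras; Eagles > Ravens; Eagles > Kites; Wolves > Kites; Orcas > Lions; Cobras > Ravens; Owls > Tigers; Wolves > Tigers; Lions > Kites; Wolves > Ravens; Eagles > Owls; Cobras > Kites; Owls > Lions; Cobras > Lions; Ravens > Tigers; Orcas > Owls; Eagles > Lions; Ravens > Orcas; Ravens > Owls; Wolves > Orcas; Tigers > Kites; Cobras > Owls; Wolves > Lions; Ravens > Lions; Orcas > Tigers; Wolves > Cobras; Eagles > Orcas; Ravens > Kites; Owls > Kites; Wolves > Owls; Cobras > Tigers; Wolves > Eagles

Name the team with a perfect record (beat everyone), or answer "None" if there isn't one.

Wolves has 8 wins out of 8 opponents — a perfect record.

Wolves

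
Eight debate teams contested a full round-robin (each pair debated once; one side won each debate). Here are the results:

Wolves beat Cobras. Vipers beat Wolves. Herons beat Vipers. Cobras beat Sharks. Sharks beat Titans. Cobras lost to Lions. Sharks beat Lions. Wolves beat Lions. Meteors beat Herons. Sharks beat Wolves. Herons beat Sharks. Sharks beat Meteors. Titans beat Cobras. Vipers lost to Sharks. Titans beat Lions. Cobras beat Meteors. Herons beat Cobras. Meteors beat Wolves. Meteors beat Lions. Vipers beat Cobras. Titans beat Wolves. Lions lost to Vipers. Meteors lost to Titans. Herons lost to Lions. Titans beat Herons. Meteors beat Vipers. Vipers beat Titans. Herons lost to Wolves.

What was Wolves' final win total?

Wolves' results: beat Cobras, Herons, Lions; lost to Titans, Meteors, Vipers, Sharks.
That is 3 wins.

3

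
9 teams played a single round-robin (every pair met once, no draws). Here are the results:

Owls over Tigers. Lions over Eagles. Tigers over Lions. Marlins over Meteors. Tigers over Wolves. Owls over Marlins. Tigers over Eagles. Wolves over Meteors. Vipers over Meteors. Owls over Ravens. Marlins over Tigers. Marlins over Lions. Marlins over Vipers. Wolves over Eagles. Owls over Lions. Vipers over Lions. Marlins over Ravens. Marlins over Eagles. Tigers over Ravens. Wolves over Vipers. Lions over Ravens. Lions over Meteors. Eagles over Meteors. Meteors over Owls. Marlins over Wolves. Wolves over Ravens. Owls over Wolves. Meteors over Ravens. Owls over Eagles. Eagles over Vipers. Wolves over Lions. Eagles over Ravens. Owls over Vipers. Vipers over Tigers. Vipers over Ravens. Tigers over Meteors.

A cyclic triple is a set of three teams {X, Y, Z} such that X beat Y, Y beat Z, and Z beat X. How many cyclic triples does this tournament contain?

9

Win totals: Tigers 5, Vipers 4, Wolves 5, Eagles 3, Marlins 7, Meteors 2, Lions 3, Ravens 0, Owls 7.
A team with w wins dominates both others in C(w,2) triples; summing gives 10 + 6 + 10 + 3 + 21 + 1 + 3 + 0 + 21 = 75 transitive triples.
Total triples C(9,3) = 84, so cyclic triples = 84 − 75 = 9.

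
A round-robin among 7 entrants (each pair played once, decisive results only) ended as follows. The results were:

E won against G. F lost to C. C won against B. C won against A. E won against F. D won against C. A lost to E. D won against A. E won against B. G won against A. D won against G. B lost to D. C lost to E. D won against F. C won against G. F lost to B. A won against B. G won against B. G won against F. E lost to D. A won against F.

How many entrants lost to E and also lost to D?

5

E beat: A, B, C, F, G.
D beat: A, B, C, E, F, G.
Both beat: A, B, C, F, G — 5.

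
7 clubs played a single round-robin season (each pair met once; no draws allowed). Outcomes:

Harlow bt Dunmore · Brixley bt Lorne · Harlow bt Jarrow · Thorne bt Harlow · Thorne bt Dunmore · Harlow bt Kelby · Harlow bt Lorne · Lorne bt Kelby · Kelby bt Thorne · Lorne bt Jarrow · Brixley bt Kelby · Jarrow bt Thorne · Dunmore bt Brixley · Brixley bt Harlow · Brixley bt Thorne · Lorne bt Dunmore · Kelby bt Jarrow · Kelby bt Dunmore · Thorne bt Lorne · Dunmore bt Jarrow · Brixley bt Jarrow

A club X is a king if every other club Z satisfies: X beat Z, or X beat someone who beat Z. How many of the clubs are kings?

Dunmore reaches everyone (king).
Kelby reaches everyone (king).
Brixley reaches everyone (king).
Lorne cannot reach Harlow in two steps.
Harlow reaches everyone (king).
Thorne reaches everyone (king).
Jarrow cannot reach Kelby, Brixley in two steps.
Kings: Dunmore, Kelby, Brixley, Harlow, Thorne — 5.

5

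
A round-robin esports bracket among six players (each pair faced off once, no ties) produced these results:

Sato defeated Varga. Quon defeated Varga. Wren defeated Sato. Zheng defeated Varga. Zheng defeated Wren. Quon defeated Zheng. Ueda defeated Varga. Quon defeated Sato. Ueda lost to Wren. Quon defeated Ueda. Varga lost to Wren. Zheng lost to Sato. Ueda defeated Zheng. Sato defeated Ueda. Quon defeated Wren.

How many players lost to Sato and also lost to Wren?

Sato beat: Ueda, Zheng, Varga.
Wren beat: Sato, Ueda, Varga.
Both beat: Ueda, Varga — 2.

2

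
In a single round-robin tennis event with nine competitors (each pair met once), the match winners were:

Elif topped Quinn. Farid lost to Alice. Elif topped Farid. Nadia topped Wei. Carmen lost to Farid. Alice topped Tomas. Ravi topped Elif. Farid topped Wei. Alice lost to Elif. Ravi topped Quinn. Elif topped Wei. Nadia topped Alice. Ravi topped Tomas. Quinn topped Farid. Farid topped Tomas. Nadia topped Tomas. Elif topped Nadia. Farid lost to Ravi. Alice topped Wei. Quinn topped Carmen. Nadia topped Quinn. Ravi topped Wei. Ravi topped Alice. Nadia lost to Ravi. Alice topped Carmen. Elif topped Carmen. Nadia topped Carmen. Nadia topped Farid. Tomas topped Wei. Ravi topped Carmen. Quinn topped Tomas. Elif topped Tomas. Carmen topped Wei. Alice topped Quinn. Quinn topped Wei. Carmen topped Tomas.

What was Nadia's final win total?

6

Nadia's results: beat Wei, Quinn, Tomas, Farid, Alice, Carmen; lost to Elif, Ravi.
That is 6 wins.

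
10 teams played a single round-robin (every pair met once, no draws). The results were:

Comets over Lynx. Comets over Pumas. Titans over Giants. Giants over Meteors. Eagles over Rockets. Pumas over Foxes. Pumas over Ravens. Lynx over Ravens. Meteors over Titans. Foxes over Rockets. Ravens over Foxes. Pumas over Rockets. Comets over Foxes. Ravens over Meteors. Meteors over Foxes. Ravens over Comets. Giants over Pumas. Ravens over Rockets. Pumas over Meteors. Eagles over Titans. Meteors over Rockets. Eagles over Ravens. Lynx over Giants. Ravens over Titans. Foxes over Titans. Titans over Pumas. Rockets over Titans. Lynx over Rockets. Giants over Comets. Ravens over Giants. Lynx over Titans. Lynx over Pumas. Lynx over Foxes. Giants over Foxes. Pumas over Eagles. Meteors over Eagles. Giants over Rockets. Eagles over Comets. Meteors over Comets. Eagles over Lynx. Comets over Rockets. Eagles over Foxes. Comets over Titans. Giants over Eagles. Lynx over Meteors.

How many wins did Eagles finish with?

6

Eagles' results: beat Titans, Lynx, Rockets, Comets, Ravens, Foxes; lost to Meteors, Giants, Pumas.
That is 6 wins.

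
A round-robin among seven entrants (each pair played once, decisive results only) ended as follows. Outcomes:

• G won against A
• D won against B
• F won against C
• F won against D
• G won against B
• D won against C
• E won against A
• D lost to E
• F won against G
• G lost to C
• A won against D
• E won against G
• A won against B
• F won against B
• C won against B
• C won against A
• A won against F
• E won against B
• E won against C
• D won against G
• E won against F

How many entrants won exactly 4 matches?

1

Win totals: A 3, B 0, C 3, D 3, E 6, F 4, G 2.
Exactly 4: F — 1 entrant.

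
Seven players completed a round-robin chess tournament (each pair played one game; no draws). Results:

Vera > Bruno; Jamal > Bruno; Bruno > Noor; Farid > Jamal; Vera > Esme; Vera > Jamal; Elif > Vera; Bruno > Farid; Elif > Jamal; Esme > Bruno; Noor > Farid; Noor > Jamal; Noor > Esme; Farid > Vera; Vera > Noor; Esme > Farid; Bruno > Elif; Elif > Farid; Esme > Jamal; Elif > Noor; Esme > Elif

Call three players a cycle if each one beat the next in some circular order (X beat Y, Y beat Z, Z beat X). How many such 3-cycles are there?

10

Win totals: Noor 3, Jamal 1, Farid 2, Elif 4, Esme 4, Vera 4, Bruno 3.
A player with w wins dominates both others in C(w,2) triples; summing gives 3 + 0 + 1 + 6 + 6 + 6 + 3 = 25 transitive triples.
Total triples C(7,3) = 35, so cyclic triples = 35 − 25 = 10.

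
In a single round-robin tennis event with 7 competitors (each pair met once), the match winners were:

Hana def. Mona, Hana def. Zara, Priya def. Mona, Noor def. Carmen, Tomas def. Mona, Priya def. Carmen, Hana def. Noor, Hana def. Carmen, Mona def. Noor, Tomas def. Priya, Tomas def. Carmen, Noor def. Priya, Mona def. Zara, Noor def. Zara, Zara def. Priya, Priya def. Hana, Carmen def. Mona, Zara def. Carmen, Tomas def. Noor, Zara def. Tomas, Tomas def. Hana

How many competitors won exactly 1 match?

Win totals: Hana 4, Noor 3, Carmen 1, Tomas 5, Mona 2, Zara 3, Priya 3.
Exactly 1: Carmen — 1 competitor.

1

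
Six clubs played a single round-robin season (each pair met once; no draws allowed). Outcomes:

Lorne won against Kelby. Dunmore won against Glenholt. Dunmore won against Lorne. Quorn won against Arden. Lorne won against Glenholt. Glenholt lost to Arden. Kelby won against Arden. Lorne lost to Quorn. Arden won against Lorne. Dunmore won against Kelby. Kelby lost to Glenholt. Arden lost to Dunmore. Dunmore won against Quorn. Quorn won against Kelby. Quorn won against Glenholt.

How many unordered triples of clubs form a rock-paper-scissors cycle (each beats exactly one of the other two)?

Win totals: Dunmore 5, Glenholt 1, Quorn 4, Lorne 2, Arden 2, Kelby 1.
A club with w wins dominates both others in C(w,2) triples; summing gives 10 + 0 + 6 + 1 + 1 + 0 = 18 transitive triples.
Total triples C(6,3) = 20, so cyclic triples = 20 − 18 = 2.

2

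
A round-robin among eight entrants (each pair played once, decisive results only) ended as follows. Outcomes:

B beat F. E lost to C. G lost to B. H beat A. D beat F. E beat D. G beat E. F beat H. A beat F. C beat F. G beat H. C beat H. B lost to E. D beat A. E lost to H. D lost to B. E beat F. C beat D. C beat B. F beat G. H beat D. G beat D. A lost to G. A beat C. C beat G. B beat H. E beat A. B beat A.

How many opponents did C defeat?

6

C's results: beat B, D, E, F, G, H; lost to A.
That is 6 wins.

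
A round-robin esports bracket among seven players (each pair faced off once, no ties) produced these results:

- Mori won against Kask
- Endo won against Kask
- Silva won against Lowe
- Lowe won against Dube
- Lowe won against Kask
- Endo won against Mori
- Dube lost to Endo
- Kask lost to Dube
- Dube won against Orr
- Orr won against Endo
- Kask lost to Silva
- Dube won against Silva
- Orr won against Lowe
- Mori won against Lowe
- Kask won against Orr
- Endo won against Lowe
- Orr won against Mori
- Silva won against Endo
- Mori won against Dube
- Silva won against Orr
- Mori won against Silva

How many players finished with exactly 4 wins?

3

Win totals: Endo 4, Dube 3, Mori 4, Silva 4, Orr 3, Lowe 2, Kask 1.
Exactly 4: Endo, Mori, Silva — 3 players.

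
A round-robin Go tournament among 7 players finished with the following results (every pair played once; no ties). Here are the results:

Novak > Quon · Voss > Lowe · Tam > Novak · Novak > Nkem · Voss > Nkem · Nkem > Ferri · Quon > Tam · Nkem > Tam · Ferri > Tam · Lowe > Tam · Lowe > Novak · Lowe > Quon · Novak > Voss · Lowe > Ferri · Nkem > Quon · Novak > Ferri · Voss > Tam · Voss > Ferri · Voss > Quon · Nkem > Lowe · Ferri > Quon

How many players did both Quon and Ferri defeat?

Quon beat: Tam.
Ferri beat: Tam, Quon.
Both beat: Tam — 1.

1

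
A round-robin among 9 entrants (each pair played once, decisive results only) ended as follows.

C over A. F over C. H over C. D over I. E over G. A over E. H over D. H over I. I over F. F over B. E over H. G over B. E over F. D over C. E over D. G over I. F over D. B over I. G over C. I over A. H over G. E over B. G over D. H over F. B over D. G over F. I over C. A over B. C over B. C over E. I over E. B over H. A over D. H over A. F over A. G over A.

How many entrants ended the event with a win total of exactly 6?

2

Win totals: A 3, B 3, C 3, D 2, E 5, F 4, G 6, H 6, I 4.
Exactly 6: G, H — 2 entrants.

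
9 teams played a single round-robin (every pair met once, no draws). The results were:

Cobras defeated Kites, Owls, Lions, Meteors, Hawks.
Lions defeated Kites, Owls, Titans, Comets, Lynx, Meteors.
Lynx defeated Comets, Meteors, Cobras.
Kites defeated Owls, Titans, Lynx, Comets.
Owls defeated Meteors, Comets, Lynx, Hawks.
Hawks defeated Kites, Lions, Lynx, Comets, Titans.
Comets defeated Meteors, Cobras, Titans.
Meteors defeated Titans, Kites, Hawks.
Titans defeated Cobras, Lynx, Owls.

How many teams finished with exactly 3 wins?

4

Win totals: Owls 4, Lynx 3, Kites 4, Hawks 5, Meteors 3, Cobras 5, Comets 3, Lions 6, Titans 3.
Exactly 3: Lynx, Meteors, Comets, Titans — 4 teams.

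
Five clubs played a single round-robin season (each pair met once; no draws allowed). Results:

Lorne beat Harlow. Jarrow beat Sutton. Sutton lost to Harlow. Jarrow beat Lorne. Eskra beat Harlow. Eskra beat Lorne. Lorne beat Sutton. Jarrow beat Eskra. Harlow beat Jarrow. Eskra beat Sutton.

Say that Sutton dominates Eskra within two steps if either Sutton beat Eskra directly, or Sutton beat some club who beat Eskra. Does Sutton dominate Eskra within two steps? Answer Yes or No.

Sutton did not beat Eskra directly.
Sutton beat no one, so there is no intermediate club.

No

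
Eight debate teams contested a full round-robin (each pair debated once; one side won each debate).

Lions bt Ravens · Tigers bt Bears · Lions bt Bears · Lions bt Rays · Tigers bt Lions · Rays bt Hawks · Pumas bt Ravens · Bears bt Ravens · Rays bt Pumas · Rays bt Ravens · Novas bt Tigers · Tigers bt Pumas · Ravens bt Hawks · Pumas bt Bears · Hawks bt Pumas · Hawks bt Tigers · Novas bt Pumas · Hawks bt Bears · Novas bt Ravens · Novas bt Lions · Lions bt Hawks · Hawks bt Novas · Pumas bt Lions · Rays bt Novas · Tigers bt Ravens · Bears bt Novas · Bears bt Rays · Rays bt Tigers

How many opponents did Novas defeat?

Novas' results: beat Ravens, Tigers, Pumas, Lions; lost to Bears, Hawks, Rays.
That is 4 wins.

4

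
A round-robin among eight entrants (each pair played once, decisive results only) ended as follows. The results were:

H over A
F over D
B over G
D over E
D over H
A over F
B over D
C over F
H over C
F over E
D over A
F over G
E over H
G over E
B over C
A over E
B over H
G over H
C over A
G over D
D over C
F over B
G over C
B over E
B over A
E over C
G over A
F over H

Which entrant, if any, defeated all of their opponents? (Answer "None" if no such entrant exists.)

None

Highest win total is B with 6 (out of 7 possible).
B lost to F, so no entrant went undefeated.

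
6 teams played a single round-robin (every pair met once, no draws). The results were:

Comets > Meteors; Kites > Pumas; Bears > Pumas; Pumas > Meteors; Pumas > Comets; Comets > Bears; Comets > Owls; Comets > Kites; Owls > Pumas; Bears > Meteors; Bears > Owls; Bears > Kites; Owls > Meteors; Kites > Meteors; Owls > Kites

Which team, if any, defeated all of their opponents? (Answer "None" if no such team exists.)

None

Highest win total is Comets with 4 (out of 5 possible).
Comets lost to Pumas, so no team went undefeated.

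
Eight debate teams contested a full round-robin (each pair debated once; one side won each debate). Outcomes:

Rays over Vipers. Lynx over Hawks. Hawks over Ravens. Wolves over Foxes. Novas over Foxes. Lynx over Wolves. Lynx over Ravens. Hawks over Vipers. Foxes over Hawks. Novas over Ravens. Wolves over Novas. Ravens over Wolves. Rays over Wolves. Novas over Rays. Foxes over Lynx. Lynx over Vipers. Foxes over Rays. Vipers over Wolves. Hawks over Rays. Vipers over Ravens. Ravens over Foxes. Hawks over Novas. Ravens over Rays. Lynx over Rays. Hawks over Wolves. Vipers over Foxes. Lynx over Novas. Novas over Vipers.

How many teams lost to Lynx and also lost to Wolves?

Lynx beat: Novas, Hawks, Wolves, Ravens, Rays, Vipers.
Wolves beat: Novas, Foxes.
Both beat: Novas — 1.

1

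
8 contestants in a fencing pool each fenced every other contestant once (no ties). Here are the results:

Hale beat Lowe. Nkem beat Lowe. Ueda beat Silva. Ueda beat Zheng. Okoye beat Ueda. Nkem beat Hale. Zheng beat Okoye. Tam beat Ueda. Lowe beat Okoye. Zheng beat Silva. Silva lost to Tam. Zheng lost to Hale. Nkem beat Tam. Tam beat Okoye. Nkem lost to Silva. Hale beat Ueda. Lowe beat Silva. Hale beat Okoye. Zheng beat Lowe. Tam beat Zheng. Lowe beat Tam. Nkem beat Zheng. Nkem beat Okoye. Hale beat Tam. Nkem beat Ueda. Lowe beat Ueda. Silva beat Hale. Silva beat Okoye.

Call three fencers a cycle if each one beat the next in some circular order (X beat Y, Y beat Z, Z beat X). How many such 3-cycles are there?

12

Win totals: Okoye 1, Ueda 2, Tam 4, Nkem 6, Silva 3, Zheng 3, Lowe 4, Hale 5.
A fencer with w wins dominates both others in C(w,2) triples; summing gives 0 + 1 + 6 + 15 + 3 + 3 + 6 + 10 = 44 transitive triples.
Total triples C(8,3) = 56, so cyclic triples = 56 − 44 = 12.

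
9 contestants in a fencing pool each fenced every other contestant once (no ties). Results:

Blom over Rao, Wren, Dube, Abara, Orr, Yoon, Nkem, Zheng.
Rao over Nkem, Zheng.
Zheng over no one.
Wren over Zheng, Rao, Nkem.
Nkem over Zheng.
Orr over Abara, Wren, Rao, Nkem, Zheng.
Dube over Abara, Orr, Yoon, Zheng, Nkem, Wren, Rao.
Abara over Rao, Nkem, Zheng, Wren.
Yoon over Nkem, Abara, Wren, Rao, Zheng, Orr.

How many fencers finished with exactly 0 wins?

Win totals: Orr 5, Zheng 0, Rao 2, Yoon 6, Wren 3, Dube 7, Abara 4, Nkem 1, Blom 8.
Exactly 0: Zheng — 1 fencer.

1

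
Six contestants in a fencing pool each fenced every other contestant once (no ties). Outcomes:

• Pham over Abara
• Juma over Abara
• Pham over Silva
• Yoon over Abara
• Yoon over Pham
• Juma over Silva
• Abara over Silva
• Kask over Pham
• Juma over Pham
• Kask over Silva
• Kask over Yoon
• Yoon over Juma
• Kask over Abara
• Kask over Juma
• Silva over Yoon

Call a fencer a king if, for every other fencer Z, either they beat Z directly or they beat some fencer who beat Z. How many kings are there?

Kask reaches everyone (king).
Abara cannot reach Kask, Juma, Pham in two steps.
Juma cannot reach Kask in two steps.
Silva cannot reach Kask in two steps.
Yoon cannot reach Kask in two steps.
Pham cannot reach Kask, Juma in two steps.
Kings: Kask — 1.

1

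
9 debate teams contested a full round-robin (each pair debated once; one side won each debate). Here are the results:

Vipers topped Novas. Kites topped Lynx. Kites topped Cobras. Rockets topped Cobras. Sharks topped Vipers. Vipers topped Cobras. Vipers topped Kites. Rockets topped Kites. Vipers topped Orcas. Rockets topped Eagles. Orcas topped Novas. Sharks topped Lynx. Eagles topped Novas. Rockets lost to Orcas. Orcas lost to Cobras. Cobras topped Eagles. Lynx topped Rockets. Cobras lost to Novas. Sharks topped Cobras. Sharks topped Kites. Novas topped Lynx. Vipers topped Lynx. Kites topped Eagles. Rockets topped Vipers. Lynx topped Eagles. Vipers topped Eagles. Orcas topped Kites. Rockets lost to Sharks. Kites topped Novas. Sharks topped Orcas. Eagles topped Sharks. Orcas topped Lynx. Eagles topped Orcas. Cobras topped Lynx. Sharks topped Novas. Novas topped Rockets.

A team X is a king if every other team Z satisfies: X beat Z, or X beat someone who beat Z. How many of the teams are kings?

5

Cobras cannot reach Vipers in two steps.
Vipers reaches everyone (king).
Eagles reaches everyone (king).
Orcas cannot reach Sharks in two steps.
Lynx reaches everyone (king).
Kites cannot reach Vipers in two steps.
Sharks reaches everyone (king).
Rockets reaches everyone (king).
Novas cannot reach Sharks in two steps.
Kings: Vipers, Eagles, Lynx, Sharks, Rockets — 5.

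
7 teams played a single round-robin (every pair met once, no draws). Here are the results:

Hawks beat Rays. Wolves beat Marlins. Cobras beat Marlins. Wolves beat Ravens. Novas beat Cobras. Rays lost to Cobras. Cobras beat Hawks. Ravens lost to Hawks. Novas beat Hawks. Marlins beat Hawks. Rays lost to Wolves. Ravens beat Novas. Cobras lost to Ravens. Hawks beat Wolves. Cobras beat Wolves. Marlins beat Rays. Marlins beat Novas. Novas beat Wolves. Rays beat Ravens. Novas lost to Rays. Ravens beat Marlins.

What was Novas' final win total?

Novas' results: beat Wolves, Hawks, Cobras; lost to Rays, Ravens, Marlins.
That is 3 wins.

3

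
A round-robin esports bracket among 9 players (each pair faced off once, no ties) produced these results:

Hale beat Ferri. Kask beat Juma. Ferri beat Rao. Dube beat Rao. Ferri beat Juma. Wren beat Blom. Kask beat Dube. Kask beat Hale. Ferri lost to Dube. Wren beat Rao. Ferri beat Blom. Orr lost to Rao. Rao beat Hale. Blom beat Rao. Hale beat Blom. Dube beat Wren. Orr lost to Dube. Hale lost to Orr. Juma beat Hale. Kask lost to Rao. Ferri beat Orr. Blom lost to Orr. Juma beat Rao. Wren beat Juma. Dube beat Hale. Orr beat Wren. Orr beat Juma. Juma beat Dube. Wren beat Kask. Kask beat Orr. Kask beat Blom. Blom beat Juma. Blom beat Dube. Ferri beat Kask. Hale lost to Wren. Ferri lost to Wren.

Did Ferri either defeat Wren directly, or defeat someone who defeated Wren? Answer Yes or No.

Yes

Ferri did not beat Wren directly.
Ferri beat Orr, Blom, Kask, Juma, Rao. Of those, Orr beat Wren.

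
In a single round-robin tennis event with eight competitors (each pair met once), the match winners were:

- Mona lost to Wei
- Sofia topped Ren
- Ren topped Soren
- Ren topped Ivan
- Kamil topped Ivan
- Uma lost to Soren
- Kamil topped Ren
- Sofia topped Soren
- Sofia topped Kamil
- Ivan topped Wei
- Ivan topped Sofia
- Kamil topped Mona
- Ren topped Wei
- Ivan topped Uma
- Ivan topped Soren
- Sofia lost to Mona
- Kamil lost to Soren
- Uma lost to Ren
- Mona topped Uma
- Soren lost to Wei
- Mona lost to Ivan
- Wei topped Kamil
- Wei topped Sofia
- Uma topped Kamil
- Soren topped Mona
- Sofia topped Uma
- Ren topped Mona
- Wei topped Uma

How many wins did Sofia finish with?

Sofia's results: beat Soren, Ren, Uma, Kamil; lost to Mona, Wei, Ivan.
That is 4 wins.

4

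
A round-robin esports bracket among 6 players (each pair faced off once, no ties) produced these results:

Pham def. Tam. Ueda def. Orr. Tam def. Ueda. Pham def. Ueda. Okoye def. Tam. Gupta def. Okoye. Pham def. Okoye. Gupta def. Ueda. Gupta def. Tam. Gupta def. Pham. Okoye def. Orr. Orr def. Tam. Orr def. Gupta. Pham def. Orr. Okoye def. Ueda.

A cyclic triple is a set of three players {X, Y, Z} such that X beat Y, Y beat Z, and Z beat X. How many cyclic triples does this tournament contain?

Win totals: Tam 1, Orr 2, Gupta 4, Pham 4, Ueda 1, Okoye 3.
A player with w wins dominates both others in C(w,2) triples; summing gives 0 + 1 + 6 + 6 + 0 + 3 = 16 transitive triples.
Total triples C(6,3) = 20, so cyclic triples = 20 − 16 = 4.

4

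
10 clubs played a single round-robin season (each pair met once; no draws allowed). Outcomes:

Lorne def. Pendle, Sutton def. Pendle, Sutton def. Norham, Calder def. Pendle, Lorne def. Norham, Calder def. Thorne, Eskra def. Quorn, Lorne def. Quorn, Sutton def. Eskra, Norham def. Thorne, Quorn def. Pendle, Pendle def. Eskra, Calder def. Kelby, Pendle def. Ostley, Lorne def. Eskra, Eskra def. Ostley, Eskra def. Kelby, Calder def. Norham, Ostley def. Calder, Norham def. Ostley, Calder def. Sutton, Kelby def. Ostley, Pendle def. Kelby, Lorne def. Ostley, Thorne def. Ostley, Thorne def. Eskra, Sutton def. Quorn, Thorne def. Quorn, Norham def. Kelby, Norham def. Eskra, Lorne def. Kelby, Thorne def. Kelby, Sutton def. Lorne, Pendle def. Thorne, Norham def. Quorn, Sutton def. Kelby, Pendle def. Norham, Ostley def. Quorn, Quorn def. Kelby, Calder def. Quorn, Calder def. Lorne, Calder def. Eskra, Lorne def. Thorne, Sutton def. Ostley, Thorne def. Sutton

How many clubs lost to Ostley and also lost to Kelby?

0

Ostley beat: Quorn, Calder.
Kelby beat: Ostley.
No one was beaten by both.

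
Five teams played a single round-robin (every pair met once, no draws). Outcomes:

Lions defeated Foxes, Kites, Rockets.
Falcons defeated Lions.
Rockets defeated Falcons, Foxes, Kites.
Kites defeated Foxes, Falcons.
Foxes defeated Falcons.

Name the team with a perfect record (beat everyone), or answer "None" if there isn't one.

Highest win total is Rockets with 3 (out of 4 possible).
Rockets lost to Lions, so no team went undefeated.

None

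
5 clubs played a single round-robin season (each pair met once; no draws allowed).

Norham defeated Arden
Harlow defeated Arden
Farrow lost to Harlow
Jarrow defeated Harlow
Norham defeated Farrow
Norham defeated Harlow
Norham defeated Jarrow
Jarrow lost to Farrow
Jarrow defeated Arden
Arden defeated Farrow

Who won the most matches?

Win totals: Jarrow 2, Arden 1, Farrow 1, Norham 4, Harlow 2.
Norham leads with 4 wins (next highest: 2).

Norham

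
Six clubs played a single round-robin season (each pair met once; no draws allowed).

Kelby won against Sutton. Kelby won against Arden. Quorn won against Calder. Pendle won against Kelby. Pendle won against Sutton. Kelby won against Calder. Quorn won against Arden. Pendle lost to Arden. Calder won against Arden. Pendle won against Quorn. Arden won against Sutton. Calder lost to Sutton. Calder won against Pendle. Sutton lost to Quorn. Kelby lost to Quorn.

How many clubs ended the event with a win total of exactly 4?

1

Win totals: Calder 2, Quorn 4, Kelby 3, Arden 2, Sutton 1, Pendle 3.
Exactly 4: Quorn — 1 club.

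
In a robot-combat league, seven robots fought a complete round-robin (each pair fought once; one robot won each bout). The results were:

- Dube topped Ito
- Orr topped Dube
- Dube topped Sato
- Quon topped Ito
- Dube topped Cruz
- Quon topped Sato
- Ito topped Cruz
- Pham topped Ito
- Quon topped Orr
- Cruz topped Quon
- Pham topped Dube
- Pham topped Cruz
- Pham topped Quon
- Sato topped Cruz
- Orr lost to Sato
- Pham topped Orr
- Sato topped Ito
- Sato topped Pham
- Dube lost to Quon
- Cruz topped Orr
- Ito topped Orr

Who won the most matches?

Win totals: Orr 1, Sato 4, Dube 3, Cruz 2, Ito 2, Quon 4, Pham 5.
Pham leads with 5 wins (next highest: 4).

Pham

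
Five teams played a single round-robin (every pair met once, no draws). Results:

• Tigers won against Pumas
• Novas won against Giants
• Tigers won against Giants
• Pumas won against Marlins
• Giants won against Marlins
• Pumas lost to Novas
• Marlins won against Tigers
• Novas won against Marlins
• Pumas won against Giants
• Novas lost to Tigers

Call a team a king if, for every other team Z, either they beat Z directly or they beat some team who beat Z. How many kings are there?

3

Tigers reaches everyone (king).
Marlins reaches everyone (king).
Novas reaches everyone (king).
Pumas cannot reach Novas in two steps.
Giants cannot reach Novas, Pumas in two steps.
Kings: Tigers, Marlins, Novas — 3.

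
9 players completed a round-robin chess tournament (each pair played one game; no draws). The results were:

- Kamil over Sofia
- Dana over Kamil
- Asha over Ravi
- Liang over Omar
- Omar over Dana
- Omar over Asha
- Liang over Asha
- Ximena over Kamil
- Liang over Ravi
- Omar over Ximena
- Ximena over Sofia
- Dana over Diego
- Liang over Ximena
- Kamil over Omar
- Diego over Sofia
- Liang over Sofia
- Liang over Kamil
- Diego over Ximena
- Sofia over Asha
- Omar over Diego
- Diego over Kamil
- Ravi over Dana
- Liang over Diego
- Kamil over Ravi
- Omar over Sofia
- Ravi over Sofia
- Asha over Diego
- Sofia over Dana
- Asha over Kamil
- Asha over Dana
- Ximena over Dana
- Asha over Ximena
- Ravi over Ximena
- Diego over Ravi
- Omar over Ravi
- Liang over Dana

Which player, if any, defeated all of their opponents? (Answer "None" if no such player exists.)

Liang has 8 wins out of 8 opponents — a perfect record.

Liang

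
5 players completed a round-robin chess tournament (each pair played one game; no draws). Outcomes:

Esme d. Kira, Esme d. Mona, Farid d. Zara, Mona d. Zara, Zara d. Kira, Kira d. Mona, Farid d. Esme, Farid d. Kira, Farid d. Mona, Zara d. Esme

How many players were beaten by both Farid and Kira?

Farid beat: Esme, Kira, Mona, Zara.
Kira beat: Mona.
Both beat: Mona — 1.

1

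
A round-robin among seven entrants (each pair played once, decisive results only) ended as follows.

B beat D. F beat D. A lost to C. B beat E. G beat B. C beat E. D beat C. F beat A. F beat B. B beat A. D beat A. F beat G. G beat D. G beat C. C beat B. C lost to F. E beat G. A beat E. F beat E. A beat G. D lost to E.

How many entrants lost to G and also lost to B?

G beat: B, C, D.
B beat: A, D, E.
Both beat: D — 1.

1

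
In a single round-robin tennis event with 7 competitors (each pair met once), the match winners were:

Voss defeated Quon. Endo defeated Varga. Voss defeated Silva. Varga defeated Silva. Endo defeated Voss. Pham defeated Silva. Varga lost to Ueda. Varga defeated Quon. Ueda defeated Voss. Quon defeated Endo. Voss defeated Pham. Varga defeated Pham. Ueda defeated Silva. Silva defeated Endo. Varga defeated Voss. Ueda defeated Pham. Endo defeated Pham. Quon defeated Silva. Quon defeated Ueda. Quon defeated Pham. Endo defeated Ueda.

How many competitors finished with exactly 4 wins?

4

Win totals: Quon 4, Silva 1, Voss 3, Ueda 4, Varga 4, Pham 1, Endo 4.
Exactly 4: Quon, Ueda, Varga, Endo — 4 competitors.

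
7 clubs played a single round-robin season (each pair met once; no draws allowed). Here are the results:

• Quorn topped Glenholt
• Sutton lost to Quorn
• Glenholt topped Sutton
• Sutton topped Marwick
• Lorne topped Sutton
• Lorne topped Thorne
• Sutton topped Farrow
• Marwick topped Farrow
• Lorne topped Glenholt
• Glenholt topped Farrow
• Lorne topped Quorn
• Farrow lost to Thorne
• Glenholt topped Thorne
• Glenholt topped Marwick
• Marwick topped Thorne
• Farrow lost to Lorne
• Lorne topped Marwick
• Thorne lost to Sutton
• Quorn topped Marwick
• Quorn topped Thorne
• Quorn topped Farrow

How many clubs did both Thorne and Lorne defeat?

Thorne beat: Farrow.
Lorne beat: Sutton, Glenholt, Marwick, Thorne, Farrow, Quorn.
Both beat: Farrow — 1.

1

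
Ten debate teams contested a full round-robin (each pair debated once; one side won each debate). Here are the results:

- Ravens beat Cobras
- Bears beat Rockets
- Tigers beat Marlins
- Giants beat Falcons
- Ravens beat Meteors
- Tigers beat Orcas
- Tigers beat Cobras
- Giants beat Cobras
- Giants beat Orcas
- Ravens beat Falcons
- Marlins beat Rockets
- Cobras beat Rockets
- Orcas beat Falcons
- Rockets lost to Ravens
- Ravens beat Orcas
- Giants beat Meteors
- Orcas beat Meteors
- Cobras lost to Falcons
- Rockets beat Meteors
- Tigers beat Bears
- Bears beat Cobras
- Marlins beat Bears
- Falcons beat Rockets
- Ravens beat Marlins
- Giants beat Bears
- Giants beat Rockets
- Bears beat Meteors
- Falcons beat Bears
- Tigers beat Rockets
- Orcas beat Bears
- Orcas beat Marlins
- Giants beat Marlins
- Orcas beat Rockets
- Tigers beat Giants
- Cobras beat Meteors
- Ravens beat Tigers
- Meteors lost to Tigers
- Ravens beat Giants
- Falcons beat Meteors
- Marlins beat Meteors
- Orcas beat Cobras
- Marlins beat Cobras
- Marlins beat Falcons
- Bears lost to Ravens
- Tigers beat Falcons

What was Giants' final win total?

Giants' results: beat Meteors, Marlins, Rockets, Orcas, Bears, Falcons, Cobras; lost to Tigers, Ravens.
That is 7 wins.

7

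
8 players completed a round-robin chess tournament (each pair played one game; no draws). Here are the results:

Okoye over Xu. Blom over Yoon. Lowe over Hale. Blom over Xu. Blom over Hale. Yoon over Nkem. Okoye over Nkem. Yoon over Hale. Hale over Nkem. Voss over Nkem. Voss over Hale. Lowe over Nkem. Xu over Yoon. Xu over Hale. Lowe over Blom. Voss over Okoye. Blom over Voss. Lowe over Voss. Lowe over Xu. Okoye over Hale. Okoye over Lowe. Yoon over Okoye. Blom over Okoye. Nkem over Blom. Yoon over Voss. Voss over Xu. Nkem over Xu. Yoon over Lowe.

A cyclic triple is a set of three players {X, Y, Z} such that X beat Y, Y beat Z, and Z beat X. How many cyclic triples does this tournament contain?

12

Win totals: Lowe 5, Hale 1, Nkem 2, Okoye 4, Yoon 5, Voss 4, Blom 5, Xu 2.
A player with w wins dominates both others in C(w,2) triples; summing gives 10 + 0 + 1 + 6 + 10 + 6 + 10 + 1 = 44 transitive triples.
Total triples C(8,3) = 56, so cyclic triples = 56 − 44 = 12.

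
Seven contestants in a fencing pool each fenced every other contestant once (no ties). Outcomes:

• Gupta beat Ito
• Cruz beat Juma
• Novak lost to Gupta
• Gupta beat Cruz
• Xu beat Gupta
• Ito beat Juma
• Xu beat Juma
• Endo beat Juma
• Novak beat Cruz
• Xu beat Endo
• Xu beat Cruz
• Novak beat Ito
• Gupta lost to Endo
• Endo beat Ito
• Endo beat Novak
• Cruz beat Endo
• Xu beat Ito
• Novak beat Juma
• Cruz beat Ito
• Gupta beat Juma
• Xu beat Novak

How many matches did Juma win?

0

Juma's results: beat no one; lost to Xu, Novak, Ito, Endo, Cruz, Gupta.
That is 0 wins.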